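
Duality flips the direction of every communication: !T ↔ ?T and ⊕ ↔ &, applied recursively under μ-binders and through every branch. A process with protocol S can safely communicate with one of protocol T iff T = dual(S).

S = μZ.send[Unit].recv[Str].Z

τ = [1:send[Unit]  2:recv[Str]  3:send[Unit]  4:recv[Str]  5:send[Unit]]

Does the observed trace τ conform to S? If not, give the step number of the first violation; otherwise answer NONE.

NONE

[1] send[Unit]  ✓  residual = recv[Str].μZ.…
[2] recv[Str]  ✓  residual = μZ.…
[3] send[Unit]  ✓  residual = recv[Str].μZ.…
[4] recv[Str]  ✓  residual = μZ.…
[5] send[Unit]  ✓  residual = recv[Str].μZ.…
all 5 steps conform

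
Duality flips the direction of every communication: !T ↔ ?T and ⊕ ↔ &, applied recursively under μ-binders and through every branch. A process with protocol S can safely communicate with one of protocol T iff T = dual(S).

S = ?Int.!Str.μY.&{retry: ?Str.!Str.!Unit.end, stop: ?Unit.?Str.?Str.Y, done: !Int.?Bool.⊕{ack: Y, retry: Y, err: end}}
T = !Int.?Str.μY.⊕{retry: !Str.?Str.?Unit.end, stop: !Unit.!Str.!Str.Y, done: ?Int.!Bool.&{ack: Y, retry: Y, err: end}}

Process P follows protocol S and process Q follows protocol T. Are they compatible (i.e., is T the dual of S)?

?Int | !Int  ✓
  !Str | ?Str  ✓
    μY | μY  ✓ (μ self-dual)
      &{retry,stop,done} | ⊕{retry,stop,done}  ✓ labels match
        • retry:
          ?Str | !Str  ✓
            !Str | ?Str  ✓
              !Unit | ?Unit  ✓
                end | end  ✓
        • stop:
          ?Unit | !Unit  ✓
            ?Str | !Str  ✓
              ?Str | !Str  ✓
                Y | Y  ✓
        • done:
          !Int | ?Int  ✓
            ?Bool | !Bool  ✓
              ⊕{ack,retry,err} | &{ack,retry,err}  ✓ labels match
                • ack:
                  Y | Y  ✓
                • retry:
                  Y | Y  ✓
                • err:
                  end | end  ✓

YES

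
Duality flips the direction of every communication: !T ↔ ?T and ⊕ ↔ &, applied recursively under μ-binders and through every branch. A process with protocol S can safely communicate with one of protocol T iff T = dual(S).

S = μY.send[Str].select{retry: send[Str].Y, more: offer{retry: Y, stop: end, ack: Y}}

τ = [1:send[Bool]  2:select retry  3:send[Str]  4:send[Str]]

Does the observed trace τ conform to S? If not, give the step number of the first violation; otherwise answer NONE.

1

@1 got send[Bool], protocol expects send[Str]  ✗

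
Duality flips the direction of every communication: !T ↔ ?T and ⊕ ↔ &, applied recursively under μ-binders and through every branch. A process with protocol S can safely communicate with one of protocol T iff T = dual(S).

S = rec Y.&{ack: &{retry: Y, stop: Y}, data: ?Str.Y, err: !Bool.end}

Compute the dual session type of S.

rec Y → rec Y  (binder kept)
  &{ack,data,err} → +{ack,data,err}  (offer→select)
    [ack]
      &{retry,stop} → +{retry,stop}  (offer→select)
        [retry]
          Y ↦ Y
        [stop]
          Y ↦ Y
    [data]
      ?Str → !Str
        Y ↦ Y
    [err]
      !Bool → ?Bool
        end ↦ end

rec Y.+{ack: +{retry: Y, stop: Y}, data: !Str.Y, err: ?Bool.end}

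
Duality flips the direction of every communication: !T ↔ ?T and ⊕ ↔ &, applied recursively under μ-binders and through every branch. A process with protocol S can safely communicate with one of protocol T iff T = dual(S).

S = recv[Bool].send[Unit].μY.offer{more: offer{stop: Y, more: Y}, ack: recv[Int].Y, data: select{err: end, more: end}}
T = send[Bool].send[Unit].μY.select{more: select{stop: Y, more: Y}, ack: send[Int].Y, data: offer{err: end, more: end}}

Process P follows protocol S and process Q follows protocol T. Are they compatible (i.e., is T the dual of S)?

recv[Bool] ‖ send[Bool]  match
  send[Unit] ‖ send[Unit]  ✗ same direction on both sides — not dual

NO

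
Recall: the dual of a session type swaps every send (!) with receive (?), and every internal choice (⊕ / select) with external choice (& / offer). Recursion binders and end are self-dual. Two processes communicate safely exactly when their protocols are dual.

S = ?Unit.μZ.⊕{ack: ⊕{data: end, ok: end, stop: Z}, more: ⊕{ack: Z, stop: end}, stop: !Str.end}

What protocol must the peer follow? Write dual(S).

?Unit → !Unit
  μZ → μZ  (μ self-dual)
    ⊕{ack,more,stop} → &{ack,more,stop}  (select→offer)
      • ack:
        ⊕{data,ok,stop} → &{data,ok,stop}  (select→offer)
          • data:
            end self-dual
          • ok:
            end self-dual
          • stop:
            Z self-dual
      • more:
        ⊕{ack,stop} → &{ack,stop}  (select→offer)
          • ack:
            Z self-dual
          • stop:
            end self-dual
      • stop:
        !Str → ?Str
          end self-dual

!Unit.μZ.&{ack: &{data: end, ok: end, stop: Z}, more: &{ack: Z, stop: end}, stop: ?Str.end}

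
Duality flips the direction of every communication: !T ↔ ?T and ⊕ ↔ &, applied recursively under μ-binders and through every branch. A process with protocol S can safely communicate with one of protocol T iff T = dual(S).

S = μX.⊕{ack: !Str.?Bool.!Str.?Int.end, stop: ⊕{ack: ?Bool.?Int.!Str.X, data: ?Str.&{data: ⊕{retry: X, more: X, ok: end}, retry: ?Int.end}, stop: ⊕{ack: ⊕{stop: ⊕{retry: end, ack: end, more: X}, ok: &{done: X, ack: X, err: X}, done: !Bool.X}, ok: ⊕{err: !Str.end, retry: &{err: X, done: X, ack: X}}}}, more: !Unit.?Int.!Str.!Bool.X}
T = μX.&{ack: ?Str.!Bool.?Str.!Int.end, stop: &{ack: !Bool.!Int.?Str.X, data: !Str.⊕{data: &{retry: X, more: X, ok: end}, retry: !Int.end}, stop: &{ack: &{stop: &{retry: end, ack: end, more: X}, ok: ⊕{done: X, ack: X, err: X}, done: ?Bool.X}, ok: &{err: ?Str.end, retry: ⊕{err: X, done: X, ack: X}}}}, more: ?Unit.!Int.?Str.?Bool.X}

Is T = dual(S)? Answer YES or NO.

YES

μX | μX  ✓ (rec unchanged)
  ⊕{ack,stop,more} | &{ack,stop,more}  ✓ same labels
    [ack]
      !Str | ?Str  ✓
        ?Bool | !Bool  ✓
          !Str | ?Str  ✓
            ?Int | !Int  ✓
              end | end  ✓
    [stop]
      ⊕{ack,data,stop} | &{ack,data,stop}  ✓ same labels
        [ack]
          ?Bool | !Bool  ✓
            ?Int | !Int  ✓
              !Str | ?Str  ✓
                X | X  ✓
        [data]
          ?Str | !Str  ✓
            &{data,retry} | ⊕{data,retry}  ✓ same labels
              [data]
                ⊕{retry,more,ok} | &{retry,more,ok}  ✓ same labels
                  [retry]
                    X | X  ✓
                  [more]
                    X | X  ✓
                  [ok]
                    end | end  ✓
              [retry]
                ?Int | !Int  ✓
                  end | end  ✓
        [stop]
          ⊕{ack,ok} | &{ack,ok}  ✓ same labels
            [ack]
              ⊕{stop,ok,done} | &{stop,ok,done}  ✓ same labels
                [stop]
                  ⊕{retry,ack,more} | &{retry,ack,more}  ✓ same labels
                    [retry]
                      end | end  ✓
                    [ack]
                      end | end  ✓
                    [more]
                      X | X  ✓
                [ok]
                  &{done,ack,err} | ⊕{done,ack,err}  ✓ same labels
                    [done]
                      X | X  ✓
                    [ack]
                      X | X  ✓
                    [err]
                      X | X  ✓
                [done]
                  !Bool | ?Bool  ✓
                    X | X  ✓
            [ok]
              ⊕{err,retry} | &{err,retry}  ✓ same labels
                [err]
                  !Str | ?Str  ✓
                    end | end  ✓
                [retry]
                  &{err,done,ack} | ⊕{err,done,ack}  ✓ same labels
                    [err]
                      X | X  ✓
                    [done]
                      X | X  ✓
                    [ack]
                      X | X  ✓
    [more]
      !Unit | ?Unit  ✓
        ?Int | !Int  ✓
          !Str | ?Str  ✓
            !Bool | ?Bool  ✓
              X | X  ✓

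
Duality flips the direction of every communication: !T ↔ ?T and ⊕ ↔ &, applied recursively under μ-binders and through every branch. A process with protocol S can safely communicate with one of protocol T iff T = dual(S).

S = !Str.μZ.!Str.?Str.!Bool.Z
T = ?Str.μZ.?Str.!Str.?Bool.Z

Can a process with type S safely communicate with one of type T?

!Str vs ?Str  ✓
  μZ vs μZ  ✓ (binder kept)
    !Str vs ?Str  ✓
      ?Str vs !Str  ✓
        !Bool vs ?Bool  ✓
          Z vs Z  ✓

YES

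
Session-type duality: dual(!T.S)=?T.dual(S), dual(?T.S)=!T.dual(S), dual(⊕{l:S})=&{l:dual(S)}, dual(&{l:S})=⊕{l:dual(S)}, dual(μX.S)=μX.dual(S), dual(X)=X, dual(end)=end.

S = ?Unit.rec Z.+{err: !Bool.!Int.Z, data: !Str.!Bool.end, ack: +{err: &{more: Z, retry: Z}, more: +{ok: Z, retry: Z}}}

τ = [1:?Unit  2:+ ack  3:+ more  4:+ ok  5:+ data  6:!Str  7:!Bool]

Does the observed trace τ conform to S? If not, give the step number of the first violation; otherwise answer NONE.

step 1: ?Unit  ✓  cont: rec Z.…
step 2: + ack  ✓  cont: +{err: &{more: rec Z.…, retry: rec Z.…}, more: +{ok: rec Z.…, retry: rec Z.…}}
step 3: + more  ✓  cont: +{ok: rec Z.…, retry: rec Z.…}
step 4: + ok  ✓  cont: rec Z.…
step 5: + data  ✓  cont: !Str.!Bool.end
step 6: !Str  ✓  cont: !Bool.end
step 7: !Bool  ✓  cont: end
trace exhausted — no violation

NONE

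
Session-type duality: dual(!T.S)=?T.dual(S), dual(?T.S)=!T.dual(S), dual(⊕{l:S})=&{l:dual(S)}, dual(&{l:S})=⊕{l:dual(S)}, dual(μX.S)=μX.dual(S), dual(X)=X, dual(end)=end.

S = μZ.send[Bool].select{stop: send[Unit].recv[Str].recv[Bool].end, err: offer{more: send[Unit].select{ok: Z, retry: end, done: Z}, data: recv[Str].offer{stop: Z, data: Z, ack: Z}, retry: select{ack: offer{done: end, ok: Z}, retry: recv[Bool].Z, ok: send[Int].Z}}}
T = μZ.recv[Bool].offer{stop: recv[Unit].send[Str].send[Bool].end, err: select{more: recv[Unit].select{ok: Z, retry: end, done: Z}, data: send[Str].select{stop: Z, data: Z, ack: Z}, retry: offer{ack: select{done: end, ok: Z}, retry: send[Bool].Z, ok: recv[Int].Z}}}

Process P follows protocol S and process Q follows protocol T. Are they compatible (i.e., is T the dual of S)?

μZ vs μZ  match (rec unchanged)
  send[Bool] vs recv[Bool]  match
    select{stop,err} vs offer{stop,err}  match same labels
      • stop:
        send[Unit] vs recv[Unit]  match
          recv[Str] vs send[Str]  match
            recv[Bool] vs send[Bool]  match
              end vs end  match
      • err:
        offer{more,data,retry} vs select{more,data,retry}  match same labels
          • more:
            send[Unit] vs recv[Unit]  match
              select{ok,retry,done} vs select{ok,retry,done}  ✗ choice polarity not flipped — not dual

NO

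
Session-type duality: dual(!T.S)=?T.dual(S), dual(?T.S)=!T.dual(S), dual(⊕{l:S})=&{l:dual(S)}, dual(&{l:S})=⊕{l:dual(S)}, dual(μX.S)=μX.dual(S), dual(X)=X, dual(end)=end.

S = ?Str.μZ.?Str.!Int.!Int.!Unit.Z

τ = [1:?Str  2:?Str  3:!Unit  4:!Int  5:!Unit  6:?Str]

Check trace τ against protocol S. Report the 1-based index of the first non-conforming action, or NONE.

[1] ?Str  match  residual = μZ.…
[2] ?Str  match  residual = !Int.!Int.!Unit.μZ.…
[3] got !Unit, protocol expects !Int  ✗

3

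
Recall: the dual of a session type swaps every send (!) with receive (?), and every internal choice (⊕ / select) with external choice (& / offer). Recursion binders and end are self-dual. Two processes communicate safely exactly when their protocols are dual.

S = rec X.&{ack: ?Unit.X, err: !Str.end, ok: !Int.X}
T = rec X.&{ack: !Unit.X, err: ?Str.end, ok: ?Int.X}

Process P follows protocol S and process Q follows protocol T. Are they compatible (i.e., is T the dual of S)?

rec X | rec X  ✓ (binder kept)
  &{ack,err,ok} | &{ack,err,ok}  ✗ choice polarity not flipped — not dual

NO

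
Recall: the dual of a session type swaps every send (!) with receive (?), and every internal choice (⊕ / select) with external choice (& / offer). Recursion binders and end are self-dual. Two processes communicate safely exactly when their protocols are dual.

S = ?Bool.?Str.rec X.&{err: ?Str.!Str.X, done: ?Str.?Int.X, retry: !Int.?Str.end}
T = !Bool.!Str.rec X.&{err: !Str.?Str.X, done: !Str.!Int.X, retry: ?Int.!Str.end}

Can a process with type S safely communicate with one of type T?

NO

?Bool | !Bool  match
  ?Str | !Str  match
    rec X | rec X  match (μ self-dual)
      &{err,done,retry} | &{err,done,retry}  ✗ choice polarity not flipped — not dual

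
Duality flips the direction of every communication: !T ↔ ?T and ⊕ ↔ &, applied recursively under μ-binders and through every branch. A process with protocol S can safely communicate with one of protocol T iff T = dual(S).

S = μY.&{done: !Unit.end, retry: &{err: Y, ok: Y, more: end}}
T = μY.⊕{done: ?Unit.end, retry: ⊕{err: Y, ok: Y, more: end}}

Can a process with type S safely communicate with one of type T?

YES

μY | μY  match (μ self-dual)
  &{done,retry} | ⊕{done,retry}  match labels match
    • done:
      !Unit | ?Unit  match
        end | end  match
    • retry:
      &{err,ok,more} | ⊕{err,ok,more}  match labels match
        • err:
          Y | Y  match
        • ok:
          Y | Y  match
        • more:
          end | end  match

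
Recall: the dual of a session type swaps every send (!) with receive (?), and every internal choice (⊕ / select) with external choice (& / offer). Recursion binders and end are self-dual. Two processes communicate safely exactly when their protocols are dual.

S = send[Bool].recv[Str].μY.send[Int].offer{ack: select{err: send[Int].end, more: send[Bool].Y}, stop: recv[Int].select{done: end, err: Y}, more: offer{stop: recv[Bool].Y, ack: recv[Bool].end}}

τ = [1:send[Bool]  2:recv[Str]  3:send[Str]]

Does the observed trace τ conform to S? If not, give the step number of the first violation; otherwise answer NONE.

step 1: send[Bool]  ok  cont: recv[Str].μY.…
step 2: recv[Str]  ok  cont: μY.…
step 3: got send[Str], protocol expects send[Int]  ✗

3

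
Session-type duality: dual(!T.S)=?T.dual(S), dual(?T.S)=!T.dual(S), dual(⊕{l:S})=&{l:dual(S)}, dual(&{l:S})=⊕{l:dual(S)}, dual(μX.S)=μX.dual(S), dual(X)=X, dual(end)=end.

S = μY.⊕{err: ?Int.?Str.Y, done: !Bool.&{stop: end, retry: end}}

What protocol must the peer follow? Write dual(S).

μY = μY  (binder kept)
  ⊕{err,done} = &{err,done}  (select→offer)
    • err:
      ?Int = !Int
        ?Str = !Str
          Y self-dual
    • done:
      !Bool = ?Bool
        &{stop,retry} = ⊕{stop,retry}  (&→⊕)
          • stop:
            end self-dual
          • retry:
            end self-dual

μY.&{err: !Int.!Str.Y, done: ?Bool.⊕{stop: end, retry: end}}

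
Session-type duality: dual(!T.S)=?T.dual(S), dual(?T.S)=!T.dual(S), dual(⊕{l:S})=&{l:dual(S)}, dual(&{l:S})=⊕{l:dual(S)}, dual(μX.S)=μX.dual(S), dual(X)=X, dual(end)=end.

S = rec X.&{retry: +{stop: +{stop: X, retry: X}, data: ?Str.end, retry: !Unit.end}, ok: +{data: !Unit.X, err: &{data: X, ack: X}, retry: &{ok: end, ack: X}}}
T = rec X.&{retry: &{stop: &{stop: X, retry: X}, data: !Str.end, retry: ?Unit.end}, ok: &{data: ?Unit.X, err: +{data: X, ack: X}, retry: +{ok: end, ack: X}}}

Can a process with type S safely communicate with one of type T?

NO

rec X | rec X  ok (μ self-dual)
  &{retry,ok} | &{retry,ok}  ✗ choice polarity not flipped — not dual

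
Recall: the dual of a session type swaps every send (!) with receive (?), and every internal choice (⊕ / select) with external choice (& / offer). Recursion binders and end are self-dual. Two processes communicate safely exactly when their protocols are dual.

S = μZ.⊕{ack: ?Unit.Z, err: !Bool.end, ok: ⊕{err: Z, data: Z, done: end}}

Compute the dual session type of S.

μZ.&{ack: !Unit.Z, err: ?Bool.end, ok: &{err: Z, data: Z, done: end}}

μZ → μZ  (μ self-dual)
  ⊕{ack,err,ok} → &{ack,err,ok}  (select→offer)
    case ack:
      ?Unit → !Unit
        Z self-dual
    case err:
      !Bool → ?Bool
        end self-dual
    case ok:
      ⊕{err,data,done} → &{err,data,done}  (select→offer)
        case err:
          Z self-dual
        case data:
          Z self-dual
        case done:
          end self-dual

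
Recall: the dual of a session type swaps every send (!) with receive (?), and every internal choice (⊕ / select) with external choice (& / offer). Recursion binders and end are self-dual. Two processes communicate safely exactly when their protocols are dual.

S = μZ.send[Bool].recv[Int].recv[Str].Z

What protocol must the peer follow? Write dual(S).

μZ = μZ  (μ self-dual)
  send[Bool] = recv[Bool]
    recv[Int] = send[Int]
      recv[Str] = send[Str]
        dual(Z) = Z

μZ.recv[Bool].send[Int].send[Str].Z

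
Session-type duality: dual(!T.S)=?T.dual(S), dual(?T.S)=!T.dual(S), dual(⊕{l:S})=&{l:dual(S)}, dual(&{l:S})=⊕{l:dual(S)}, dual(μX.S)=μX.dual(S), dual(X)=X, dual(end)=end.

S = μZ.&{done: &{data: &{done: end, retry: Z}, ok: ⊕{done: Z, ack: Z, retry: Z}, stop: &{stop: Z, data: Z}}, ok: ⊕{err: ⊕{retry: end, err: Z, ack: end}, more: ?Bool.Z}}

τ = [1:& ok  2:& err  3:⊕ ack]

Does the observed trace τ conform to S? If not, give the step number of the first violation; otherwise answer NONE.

@1 & ok  ✓  state: ⊕{err: ⊕{retry: end, err: μZ.…, ack: end}, more: ?Bool.μZ.…}
@2 got & err, protocol expects ⊕ err or ⊕ more  ✗

2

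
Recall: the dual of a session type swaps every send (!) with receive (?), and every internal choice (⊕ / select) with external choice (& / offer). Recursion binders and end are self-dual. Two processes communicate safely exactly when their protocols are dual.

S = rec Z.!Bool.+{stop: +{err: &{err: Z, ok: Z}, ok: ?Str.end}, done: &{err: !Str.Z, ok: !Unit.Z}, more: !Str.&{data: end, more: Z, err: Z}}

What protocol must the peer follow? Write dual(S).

rec Z = rec Z  (rec unchanged)
  !Bool = ?Bool
    +{stop,done,more} = &{stop,done,more}  (⊕→&)
      [stop]
        +{err,ok} = &{err,ok}  (⊕→&)
          [err]
            &{err,ok} = +{err,ok}  (offer→select)
              [err]
                Z self-dual
              [ok]
                Z self-dual
          [ok]
            ?Str = !Str
              end self-dual
      [done]
        &{err,ok} = +{err,ok}  (offer→select)
          [err]
            !Str = ?Str
              Z self-dual
          [ok]
            !Unit = ?Unit
              Z self-dual
      [more]
        !Str = ?Str
          &{data,more,err} = +{data,more,err}  (offer→select)
            [data]
              end self-dual
            [more]
              Z self-dual
            [err]
              Z self-dual

rec Z.?Bool.&{stop: &{err: +{err: Z, ok: Z}, ok: !Str.end}, done: +{err: ?Str.Z, ok: ?Unit.Z}, more: ?Str.+{data: end, more: Z, err: Z}}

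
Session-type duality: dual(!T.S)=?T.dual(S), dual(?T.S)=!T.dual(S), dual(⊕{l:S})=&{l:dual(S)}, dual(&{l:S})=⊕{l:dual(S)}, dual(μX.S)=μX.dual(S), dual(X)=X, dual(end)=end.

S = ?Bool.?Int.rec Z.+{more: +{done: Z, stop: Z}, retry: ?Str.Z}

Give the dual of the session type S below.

?Bool ↦ !Bool
  ?Int ↦ !Int
    rec Z ↦ rec Z  (μ self-dual)
      +{more,retry} ↦ &{more,retry}  (⊕→&)
        [more]
          +{done,stop} ↦ &{done,stop}  (⊕→&)
            [done]
              Z self-dual
            [stop]
              Z self-dual
        [retry]
          ?Str ↦ !Str
            Z self-dual

!Bool.!Int.rec Z.&{more: &{done: Z, stop: Z}, retry: !Str.Z}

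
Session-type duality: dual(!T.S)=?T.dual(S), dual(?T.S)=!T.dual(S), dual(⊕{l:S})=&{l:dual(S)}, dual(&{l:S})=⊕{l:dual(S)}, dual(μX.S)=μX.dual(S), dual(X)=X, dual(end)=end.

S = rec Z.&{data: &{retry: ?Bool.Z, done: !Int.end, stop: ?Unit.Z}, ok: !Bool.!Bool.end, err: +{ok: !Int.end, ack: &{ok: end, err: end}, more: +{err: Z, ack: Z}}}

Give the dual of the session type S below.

rec Z → rec Z  (μ self-dual)
  &{data,ok,err} → +{data,ok,err}  (&→⊕)
    case data:
      &{retry,done,stop} → +{retry,done,stop}  (&→⊕)
        case retry:
          ?Bool → !Bool
            Z ↦ Z
        case done:
          !Int → ?Int
            end ↦ end
        case stop:
          ?Unit → !Unit
            Z ↦ Z
    case ok:
      !Bool → ?Bool
        !Bool → ?Bool
          end ↦ end
    case err:
      +{ok,ack,more} → &{ok,ack,more}  (select→offer)
        case ok:
          !Int → ?Int
            end ↦ end
        case ack:
          &{ok,err} → +{ok,err}  (&→⊕)
            case ok:
              end ↦ end
            case err:
              end ↦ end
        case more:
          +{err,ack} → &{err,ack}  (select→offer)
            case err:
              Z ↦ Z
            case ack:
              Z ↦ Z

rec Z.+{data: +{retry: !Bool.Z, done: ?Int.end, stop: !Unit.Z}, ok: ?Bool.?Bool.end, err: &{ok: ?Int.end, ack: +{ok: end, err: end}, more: &{err: Z, ack: Z}}}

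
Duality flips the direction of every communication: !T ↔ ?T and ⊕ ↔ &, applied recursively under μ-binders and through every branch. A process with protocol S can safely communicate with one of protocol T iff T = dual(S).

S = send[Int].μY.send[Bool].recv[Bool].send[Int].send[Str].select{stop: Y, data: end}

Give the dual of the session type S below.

send[Int] → recv[Int]
  μY → μY  (μ self-dual)
    send[Bool] → recv[Bool]
      recv[Bool] → send[Bool]
        send[Int] → recv[Int]
          send[Str] → recv[Str]
            select{stop,data} → offer{stop,data}  (⊕→&)
              [stop]
                dual(Y) = Y
              [data]
                dual(end) = end

recv[Int].μY.recv[Bool].send[Bool].recv[Int].recv[Str].offer{stop: Y, data: end}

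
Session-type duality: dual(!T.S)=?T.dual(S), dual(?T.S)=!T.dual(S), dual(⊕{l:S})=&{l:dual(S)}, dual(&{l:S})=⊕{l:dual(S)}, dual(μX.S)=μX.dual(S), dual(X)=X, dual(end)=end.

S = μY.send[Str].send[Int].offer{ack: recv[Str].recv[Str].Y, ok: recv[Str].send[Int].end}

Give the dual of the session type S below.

μY ↦ μY  (rec unchanged)
  send[Str] ↦ recv[Str]
    send[Int] ↦ recv[Int]
      offer{ack,ok} ↦ select{ack,ok}  (offer→select)
        • ack:
          recv[Str] ↦ send[Str]
            recv[Str] ↦ send[Str]
              dual(Y) = Y
        • ok:
          recv[Str] ↦ send[Str]
            send[Int] ↦ recv[Int]
              dual(end) = end

μY.recv[Str].recv[Int].select{ack: send[Str].send[Str].Y, ok: send[Str].recv[Int].end}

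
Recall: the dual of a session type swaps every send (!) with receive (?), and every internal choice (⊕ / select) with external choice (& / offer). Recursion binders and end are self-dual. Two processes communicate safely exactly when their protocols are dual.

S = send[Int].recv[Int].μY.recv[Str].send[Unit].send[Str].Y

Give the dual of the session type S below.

send[Int] = recv[Int]
  recv[Int] = send[Int]
    μY = μY  (rec unchanged)
      recv[Str] = send[Str]
        send[Unit] = recv[Unit]
          send[Str] = recv[Str]
            Y ↦ Y

recv[Int].send[Int].μY.send[Str].recv[Unit].recv[Str].Y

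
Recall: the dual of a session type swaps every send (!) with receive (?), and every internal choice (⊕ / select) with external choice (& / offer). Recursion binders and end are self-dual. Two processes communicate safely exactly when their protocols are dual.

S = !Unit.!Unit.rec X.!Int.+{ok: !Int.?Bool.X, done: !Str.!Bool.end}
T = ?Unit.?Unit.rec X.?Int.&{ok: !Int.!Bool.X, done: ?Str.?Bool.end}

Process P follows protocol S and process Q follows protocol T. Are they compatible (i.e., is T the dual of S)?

!Unit ‖ ?Unit  ok
  !Unit ‖ ?Unit  ok
    rec X ‖ rec X  ok (μ self-dual)
      !Int ‖ ?Int  ok
        +{ok,done} ‖ &{ok,done}  ok same labels
          [ok]
            !Int ‖ !Int  ✗ same direction on both sides — not dual

NO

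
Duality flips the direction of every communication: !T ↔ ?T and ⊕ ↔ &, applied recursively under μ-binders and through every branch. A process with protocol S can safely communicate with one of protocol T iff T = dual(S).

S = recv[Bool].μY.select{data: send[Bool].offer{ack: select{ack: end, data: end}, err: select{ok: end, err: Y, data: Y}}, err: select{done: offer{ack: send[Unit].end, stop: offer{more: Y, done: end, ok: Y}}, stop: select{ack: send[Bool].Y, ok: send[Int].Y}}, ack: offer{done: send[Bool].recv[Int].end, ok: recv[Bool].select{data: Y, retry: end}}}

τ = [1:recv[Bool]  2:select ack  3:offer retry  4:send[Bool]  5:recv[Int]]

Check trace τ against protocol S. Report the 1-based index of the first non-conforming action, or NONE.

[1] recv[Bool]  ok  cont: μY.…
[2] select ack  ok  cont: offer{done: send[Bool].recv[Int].end, ok: recv[Bool].select{data: μY.…, retry: end}}
[3] got offer retry, protocol expects offer done or offer ok  ✗

3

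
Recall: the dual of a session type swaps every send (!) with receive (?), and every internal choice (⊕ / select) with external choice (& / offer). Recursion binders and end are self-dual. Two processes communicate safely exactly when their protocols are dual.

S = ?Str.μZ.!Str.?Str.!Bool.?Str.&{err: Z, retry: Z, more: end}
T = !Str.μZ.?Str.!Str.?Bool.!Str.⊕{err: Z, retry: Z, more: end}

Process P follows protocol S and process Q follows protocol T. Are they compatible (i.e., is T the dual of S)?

?Str vs !Str  match
  μZ vs μZ  match (μ self-dual)
    !Str vs ?Str  match
      ?Str vs !Str  match
        !Bool vs ?Bool  match
          ?Str vs !Str  match
            &{err,retry,more} vs ⊕{err,retry,more}  match labels match
              case err:
                Z vs Z  match
              case retry:
                Z vs Z  match
              case more:
                end vs end  match

YES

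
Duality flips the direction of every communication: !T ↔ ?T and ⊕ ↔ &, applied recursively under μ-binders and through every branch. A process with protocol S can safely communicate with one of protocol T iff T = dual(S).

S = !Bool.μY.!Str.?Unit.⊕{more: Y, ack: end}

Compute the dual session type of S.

?Bool.μY.?Str.!Unit.&{more: Y, ack: end}

!Bool → ?Bool
  μY → μY  (μ self-dual)
    !Str → ?Str
      ?Unit → !Unit
        ⊕{more,ack} → &{more,ack}  (internal→external)
          case more:
            Y ↦ Y
          case ack:
            end ↦ end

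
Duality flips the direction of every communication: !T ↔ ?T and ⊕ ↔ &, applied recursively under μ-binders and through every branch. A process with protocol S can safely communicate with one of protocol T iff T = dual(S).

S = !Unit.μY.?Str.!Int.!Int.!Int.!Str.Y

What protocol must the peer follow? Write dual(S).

!Unit = ?Unit
  μY = μY  (rec unchanged)
    ?Str = !Str
      !Int = ?Int
        !Int = ?Int
          !Int = ?Int
            !Str = ?Str
              Y ↦ Y

?Unit.μY.!Str.?Int.?Int.?Int.?Str.Y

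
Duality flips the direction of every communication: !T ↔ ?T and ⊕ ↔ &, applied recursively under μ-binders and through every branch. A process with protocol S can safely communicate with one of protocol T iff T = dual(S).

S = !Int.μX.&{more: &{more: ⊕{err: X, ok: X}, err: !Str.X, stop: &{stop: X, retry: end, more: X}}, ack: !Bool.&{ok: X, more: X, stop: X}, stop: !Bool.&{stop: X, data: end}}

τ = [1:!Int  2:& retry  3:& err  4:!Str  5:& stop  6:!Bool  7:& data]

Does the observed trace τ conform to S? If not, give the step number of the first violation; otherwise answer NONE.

2

step 1: !Int  match  now at μX.…
step 2: got & retry, protocol expects & more or & ack or & stop  ✗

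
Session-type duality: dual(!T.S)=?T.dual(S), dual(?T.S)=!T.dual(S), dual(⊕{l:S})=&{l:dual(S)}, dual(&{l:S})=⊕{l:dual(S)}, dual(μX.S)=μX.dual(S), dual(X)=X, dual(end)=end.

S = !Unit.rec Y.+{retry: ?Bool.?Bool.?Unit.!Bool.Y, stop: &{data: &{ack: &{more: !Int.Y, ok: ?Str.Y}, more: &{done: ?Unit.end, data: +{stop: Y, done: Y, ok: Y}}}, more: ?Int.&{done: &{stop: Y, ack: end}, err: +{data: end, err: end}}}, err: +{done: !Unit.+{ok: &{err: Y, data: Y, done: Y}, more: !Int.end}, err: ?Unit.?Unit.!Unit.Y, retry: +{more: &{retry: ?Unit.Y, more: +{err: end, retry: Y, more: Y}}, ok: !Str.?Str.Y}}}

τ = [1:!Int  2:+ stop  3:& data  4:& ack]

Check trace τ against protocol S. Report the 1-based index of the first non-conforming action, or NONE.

1

[1] got !Int, protocol expects !Unit  ✗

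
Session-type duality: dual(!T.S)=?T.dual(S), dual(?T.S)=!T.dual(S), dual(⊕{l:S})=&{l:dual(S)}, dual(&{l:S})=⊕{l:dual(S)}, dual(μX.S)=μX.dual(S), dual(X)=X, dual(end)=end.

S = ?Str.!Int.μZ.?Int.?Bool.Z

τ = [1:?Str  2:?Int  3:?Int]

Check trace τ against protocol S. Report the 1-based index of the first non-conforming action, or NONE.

[1] ?Str  ✓  now at !Int.μZ.…
[2] got ?Int, protocol expects !Int  ✗

2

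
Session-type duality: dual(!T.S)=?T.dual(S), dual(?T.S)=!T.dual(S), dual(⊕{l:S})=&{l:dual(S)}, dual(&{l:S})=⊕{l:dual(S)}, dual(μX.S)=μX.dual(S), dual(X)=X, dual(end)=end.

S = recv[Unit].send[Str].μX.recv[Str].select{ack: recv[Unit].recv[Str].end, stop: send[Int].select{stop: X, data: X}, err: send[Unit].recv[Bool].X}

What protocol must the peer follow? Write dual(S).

recv[Unit] ↦ send[Unit]
  send[Str] ↦ recv[Str]
    μX ↦ μX  (rec unchanged)
      recv[Str] ↦ send[Str]
        select{ack,stop,err} ↦ offer{ack,stop,err}  (select→offer)
          [ack]
            recv[Unit] ↦ send[Unit]
              recv[Str] ↦ send[Str]
                end self-dual
          [stop]
            send[Int] ↦ recv[Int]
              select{stop,data} ↦ offer{stop,data}  (select→offer)
                [stop]
                  X self-dual
                [data]
                  X self-dual
          [err]
            send[Unit] ↦ recv[Unit]
              recv[Bool] ↦ send[Bool]
                X self-dual

send[Unit].recv[Str].μX.send[Str].offer{ack: send[Unit].send[Str].end, stop: recv[Int].offer{stop: X, data: X}, err: recv[Unit].send[Bool].X}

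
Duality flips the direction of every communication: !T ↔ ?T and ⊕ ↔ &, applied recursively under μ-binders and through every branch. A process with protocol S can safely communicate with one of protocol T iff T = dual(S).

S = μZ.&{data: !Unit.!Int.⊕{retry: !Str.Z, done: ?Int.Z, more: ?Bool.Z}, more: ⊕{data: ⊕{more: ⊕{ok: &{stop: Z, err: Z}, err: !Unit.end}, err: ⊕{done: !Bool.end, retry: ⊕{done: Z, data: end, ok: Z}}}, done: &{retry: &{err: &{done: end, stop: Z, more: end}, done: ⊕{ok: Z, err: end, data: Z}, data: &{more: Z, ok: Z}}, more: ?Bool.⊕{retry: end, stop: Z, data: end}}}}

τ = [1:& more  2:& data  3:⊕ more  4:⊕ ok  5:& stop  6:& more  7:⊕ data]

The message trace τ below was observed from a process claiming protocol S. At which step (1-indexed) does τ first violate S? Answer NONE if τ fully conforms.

2

[1] & more  match  residual = ⊕{data: ⊕{more: ⊕{ok: &{stop: μZ.…, err: μZ.…}, err: !Unit.end}, err: ⊕{done: !Bool.end, retry: ⊕{done: μZ.…, data: end, ok: μZ.…}}}, done: &{retry: &{err: &{done: end, stop: μZ.…, more: end}, done: ⊕{ok: μZ.…, err: end, data: μZ.…}, data: &{more: μZ.…, ok: μZ.…}}, more: ?Bool.⊕{retry: end, stop: μZ.…, data: end}}}
[2] got & data, protocol expects ⊕ data or ⊕ done  ✗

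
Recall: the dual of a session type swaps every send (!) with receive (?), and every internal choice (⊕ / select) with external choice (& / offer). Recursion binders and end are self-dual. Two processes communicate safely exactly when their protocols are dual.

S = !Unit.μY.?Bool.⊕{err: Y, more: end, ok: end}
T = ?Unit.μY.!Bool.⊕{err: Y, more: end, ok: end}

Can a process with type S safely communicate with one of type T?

!Unit vs ?Unit  match
  μY vs μY  match (rec unchanged)
    ?Bool vs !Bool  match
      ⊕{err,more,ok} vs ⊕{err,more,ok}  ✗ choice polarity not flipped — not dual

NO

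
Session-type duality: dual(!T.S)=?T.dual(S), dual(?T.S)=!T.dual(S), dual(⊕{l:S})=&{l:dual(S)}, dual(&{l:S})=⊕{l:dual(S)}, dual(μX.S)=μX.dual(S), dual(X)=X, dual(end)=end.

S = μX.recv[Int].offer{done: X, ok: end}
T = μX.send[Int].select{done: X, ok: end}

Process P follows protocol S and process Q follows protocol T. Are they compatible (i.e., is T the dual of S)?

μX ‖ μX  match (rec unchanged)
  recv[Int] ‖ send[Int]  match
    offer{done,ok} ‖ select{done,ok}  match labels match
      • done:
        X ‖ X  match
      • ok:
        end ‖ end  match

YES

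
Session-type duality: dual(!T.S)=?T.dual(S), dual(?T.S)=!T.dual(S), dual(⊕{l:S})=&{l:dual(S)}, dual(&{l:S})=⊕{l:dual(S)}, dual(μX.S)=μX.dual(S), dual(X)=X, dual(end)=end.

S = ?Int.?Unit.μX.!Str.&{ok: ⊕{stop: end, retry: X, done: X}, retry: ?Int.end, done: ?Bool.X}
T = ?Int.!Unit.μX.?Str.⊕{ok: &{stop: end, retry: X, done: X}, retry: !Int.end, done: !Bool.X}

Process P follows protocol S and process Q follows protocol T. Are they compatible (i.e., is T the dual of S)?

NO

?Int ‖ ?Int  ✗ same direction on both sides — not dual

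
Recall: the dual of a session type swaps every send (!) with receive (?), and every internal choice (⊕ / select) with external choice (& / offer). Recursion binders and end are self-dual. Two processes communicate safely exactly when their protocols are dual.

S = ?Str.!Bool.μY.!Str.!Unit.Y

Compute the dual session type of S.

!Str.?Bool.μY.?Str.?Unit.Y

?Str = !Str
  !Bool = ?Bool
    μY = μY  (binder kept)
      !Str = ?Str
        !Unit = ?Unit
          Y self-dual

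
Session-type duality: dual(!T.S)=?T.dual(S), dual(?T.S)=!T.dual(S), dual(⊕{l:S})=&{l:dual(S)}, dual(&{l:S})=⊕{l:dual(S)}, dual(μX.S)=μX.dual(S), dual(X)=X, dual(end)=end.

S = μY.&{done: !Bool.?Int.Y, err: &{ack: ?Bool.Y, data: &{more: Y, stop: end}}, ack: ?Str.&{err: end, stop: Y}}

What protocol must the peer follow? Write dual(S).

μY.⊕{done: ?Bool.!Int.Y, err: ⊕{ack: !Bool.Y, data: ⊕{more: Y, stop: end}}, ack: !Str.⊕{err: end, stop: Y}}

μY → μY  (rec unchanged)
  &{done,err,ack} → ⊕{done,err,ack}  (offer→select)
    [done]
      !Bool → ?Bool
        ?Int → !Int
          Y self-dual
    [err]
      &{ack,data} → ⊕{ack,data}  (offer→select)
        [ack]
          ?Bool → !Bool
            Y self-dual
        [data]
          &{more,stop} → ⊕{more,stop}  (offer→select)
            [more]
              Y self-dual
            [stop]
              end self-dual
    [ack]
      ?Str → !Str
        &{err,stop} → ⊕{err,stop}  (offer→select)
          [err]
            end self-dual
          [stop]
            Y self-dual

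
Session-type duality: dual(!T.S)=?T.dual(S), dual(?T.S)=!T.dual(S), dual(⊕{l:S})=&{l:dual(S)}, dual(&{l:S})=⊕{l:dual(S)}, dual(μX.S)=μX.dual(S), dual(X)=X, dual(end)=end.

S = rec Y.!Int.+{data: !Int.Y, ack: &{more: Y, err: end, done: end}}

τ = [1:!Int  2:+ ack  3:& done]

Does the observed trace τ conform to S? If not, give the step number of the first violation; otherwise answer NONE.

NONE

[1] !Int  ✓  residual = +{data: !Int.rec Y.…, ack: &{more: rec Y.…, err: end, done: end}}
[2] + ack  ✓  residual = &{more: rec Y.…, err: end, done: end}
[3] & done  ✓  residual = end
trace exhausted — no violation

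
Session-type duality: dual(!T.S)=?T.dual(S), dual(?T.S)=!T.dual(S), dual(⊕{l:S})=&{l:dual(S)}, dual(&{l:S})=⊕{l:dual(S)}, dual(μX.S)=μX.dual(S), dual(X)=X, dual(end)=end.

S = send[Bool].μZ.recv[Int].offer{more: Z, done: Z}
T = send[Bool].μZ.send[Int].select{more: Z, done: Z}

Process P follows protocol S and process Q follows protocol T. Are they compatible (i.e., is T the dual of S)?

send[Bool] | send[Bool]  ✗ same direction on both sides — not dual

NO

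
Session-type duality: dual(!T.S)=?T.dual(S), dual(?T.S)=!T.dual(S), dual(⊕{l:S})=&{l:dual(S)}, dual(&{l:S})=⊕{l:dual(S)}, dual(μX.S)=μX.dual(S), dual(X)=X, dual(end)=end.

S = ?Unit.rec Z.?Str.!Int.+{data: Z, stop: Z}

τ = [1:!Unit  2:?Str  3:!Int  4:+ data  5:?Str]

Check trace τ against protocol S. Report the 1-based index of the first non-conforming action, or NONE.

step 1: got !Unit, protocol expects ?Unit  ✗

1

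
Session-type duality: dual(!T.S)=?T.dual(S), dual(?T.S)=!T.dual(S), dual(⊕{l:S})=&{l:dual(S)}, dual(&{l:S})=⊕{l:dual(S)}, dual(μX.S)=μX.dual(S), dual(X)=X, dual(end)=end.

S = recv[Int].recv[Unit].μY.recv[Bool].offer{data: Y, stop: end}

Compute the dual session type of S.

recv[Int] ↦ send[Int]
  recv[Unit] ↦ send[Unit]
    μY ↦ μY  (rec unchanged)
      recv[Bool] ↦ send[Bool]
        offer{data,stop} ↦ select{data,stop}  (&→⊕)
          • data:
            dual(Y) = Y
          • stop:
            dual(end) = end

send[Int].send[Unit].μY.send[Bool].select{data: Y, stop: end}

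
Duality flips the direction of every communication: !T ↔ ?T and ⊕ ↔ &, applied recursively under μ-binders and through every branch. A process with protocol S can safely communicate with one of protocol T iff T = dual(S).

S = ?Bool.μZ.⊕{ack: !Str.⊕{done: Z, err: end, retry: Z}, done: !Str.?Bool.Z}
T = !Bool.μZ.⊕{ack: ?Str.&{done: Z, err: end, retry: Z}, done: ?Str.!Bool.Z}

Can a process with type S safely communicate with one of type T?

?Bool vs !Bool  ✓
  μZ vs μZ  ✓ (μ self-dual)
    ⊕{ack,done} vs ⊕{ack,done}  ✗ choice polarity not flipped — not dual

NO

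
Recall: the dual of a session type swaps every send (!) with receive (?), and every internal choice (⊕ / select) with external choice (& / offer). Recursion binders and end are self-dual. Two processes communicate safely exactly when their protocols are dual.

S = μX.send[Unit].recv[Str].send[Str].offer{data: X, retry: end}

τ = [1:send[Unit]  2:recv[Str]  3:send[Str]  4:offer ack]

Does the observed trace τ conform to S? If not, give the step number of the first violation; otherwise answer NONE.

4

@1 send[Unit]  ✓  now at recv[Str].send[Str].offer{data: μX.…, retry: end}
@2 recv[Str]  ✓  now at send[Str].offer{data: μX.…, retry: end}
@3 send[Str]  ✓  now at offer{data: μX.…, retry: end}
@4 got offer ack, protocol expects offer data or offer retry  ✗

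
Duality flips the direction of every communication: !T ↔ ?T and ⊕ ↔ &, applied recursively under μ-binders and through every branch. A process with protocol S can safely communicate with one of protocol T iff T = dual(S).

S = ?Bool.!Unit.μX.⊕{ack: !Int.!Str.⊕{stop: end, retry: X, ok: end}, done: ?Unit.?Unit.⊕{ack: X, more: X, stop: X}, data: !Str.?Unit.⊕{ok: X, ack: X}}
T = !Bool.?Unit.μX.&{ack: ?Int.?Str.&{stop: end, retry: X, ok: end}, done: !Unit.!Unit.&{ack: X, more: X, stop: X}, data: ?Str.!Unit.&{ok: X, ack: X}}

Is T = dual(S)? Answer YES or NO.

?Bool | !Bool  ok
  !Unit | ?Unit  ok
    μX | μX  ok (μ self-dual)
      ⊕{ack,done,data} | &{ack,done,data}  ok same labels
        [ack]
          !Int | ?Int  ok
            !Str | ?Str  ok
              ⊕{stop,retry,ok} | &{stop,retry,ok}  ok same labels
                [stop]
                  end | end  ok
                [retry]
                  X | X  ok
                [ok]
                  end | end  ok
        [done]
          ?Unit | !Unit  ok
            ?Unit | !Unit  ok
              ⊕{ack,more,stop} | &{ack,more,stop}  ok same labels
                [ack]
                  X | X  ok
                [more]
                  X | X  ok
                [stop]
                  X | X  ok
        [data]
          !Str | ?Str  ok
            ?Unit | !Unit  ok
              ⊕{ok,ack} | &{ok,ack}  ok same labels
                [ok]
                  X | X  ok
                [ack]
                  X | X  ok

YES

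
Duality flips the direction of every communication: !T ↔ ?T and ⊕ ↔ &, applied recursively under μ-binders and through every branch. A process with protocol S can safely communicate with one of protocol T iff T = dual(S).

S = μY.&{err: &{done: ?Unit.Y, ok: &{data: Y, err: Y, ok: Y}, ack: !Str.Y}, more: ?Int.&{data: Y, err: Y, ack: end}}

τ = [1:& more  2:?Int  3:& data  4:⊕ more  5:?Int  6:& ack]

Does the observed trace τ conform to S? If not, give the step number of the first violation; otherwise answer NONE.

@1 & more  match  residual = ?Int.&{data: μY.…, err: μY.…, ack: end}
@2 ?Int  match  residual = &{data: μY.…, err: μY.…, ack: end}
@3 & data  match  residual = μY.…
@4 got ⊕ more, protocol expects & err or & more  ✗

4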